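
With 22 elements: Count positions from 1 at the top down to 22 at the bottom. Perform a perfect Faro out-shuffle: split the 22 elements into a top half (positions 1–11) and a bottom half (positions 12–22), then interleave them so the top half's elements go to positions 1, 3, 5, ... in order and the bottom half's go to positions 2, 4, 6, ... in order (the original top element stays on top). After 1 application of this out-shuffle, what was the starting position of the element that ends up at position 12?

17

Work backwards from position 12, undoing one out-shuffle at a time:
12 ← 17
So the element now at position 12 started at position 17.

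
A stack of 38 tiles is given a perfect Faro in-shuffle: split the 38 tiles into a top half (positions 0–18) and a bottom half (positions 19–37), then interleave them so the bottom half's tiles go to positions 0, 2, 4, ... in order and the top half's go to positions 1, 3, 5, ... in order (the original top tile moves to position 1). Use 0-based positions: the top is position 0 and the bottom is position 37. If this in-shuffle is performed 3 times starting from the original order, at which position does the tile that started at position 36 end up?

22

Track the tile's position through each in-shuffle:
36 → 34 → 30 → 22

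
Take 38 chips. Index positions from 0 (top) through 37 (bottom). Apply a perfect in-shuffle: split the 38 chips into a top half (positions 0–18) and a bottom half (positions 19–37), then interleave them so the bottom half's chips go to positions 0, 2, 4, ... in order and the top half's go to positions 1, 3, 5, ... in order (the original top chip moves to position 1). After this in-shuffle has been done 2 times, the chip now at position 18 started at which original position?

33

Work backwards from position 18, undoing one in-shuffle at a time:
18 ← 28 ← 33
So the chip now at position 18 started at position 33.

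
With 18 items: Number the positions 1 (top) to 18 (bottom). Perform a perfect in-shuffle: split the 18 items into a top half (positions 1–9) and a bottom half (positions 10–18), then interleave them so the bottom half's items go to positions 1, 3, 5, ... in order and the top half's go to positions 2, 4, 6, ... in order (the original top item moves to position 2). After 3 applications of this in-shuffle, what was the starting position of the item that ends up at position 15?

9

Work backwards from position 15, undoing one in-shuffle at a time:
15 ← 17 ← 18 ← 9
So the item now at position 15 started at position 9.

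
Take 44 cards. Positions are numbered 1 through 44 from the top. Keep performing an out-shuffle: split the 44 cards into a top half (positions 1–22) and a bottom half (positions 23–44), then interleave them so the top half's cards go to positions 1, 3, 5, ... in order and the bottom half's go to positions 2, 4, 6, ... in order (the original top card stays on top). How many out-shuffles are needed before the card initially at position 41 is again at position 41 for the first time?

Follow position 41 under repeated out-shuffles:
41 → 38 → 32 → 20 → 39 → 34 → 24 → 4 → 7 → 13 → 25 → 6 → 11 → 21 → 41
It first returns after 14 out-shuffles.

14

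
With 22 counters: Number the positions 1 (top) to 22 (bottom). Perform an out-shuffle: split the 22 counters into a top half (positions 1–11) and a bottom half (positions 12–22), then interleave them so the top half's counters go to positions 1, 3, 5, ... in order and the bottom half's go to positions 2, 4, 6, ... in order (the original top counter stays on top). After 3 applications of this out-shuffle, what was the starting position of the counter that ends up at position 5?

12

Work backwards from position 5, undoing one out-shuffle at a time:
5 ← 3 ← 2 ← 12
So the counter now at position 5 started at position 12.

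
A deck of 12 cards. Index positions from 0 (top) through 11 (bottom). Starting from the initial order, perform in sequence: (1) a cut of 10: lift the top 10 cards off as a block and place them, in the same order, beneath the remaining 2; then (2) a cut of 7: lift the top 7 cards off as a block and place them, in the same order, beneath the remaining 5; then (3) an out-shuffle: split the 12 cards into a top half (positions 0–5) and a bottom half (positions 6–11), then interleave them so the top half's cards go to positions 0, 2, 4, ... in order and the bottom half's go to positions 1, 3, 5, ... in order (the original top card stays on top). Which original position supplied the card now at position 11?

Undo the operations in reverse order, starting from position 11:
  undo op 3 (out-shuffle, from bottom half): 11 ← 11
  undo op 2 (cut 7): 11 ← 6
  undo op 1 (cut 10): 6 ← 4
So the card at position 11 came from original position 4.

4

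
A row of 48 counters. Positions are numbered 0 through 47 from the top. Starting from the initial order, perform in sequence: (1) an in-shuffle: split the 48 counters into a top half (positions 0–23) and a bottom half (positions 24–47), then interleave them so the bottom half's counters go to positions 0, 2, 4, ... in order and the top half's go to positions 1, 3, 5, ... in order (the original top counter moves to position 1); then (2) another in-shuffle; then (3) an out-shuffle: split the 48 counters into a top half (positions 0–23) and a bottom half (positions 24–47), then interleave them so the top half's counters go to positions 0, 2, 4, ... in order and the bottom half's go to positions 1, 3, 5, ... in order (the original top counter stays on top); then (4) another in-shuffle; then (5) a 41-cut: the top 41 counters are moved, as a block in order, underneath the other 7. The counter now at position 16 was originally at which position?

Undo the operations in reverse order, starting from position 16:
  undo op 5 (cut 41): 16 ← 9
  undo op 4 (in-shuffle, from top half): 9 ← 4
  undo op 3 (out-shuffle, from top half): 4 ← 2
  undo op 2 (in-shuffle, from bottom half): 2 ← 25
  undo op 1 (in-shuffle, from top half): 25 ← 12
So the counter at position 16 came from original position 12.

12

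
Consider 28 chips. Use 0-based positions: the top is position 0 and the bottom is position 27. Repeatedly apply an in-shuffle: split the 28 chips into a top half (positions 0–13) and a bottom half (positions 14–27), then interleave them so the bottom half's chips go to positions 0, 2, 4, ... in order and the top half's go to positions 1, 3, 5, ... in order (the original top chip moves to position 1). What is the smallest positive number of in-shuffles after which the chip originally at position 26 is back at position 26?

28

Follow position 26 under repeated in-shuffles:
26 → 24 → 20 → 12 → 25 → 22 → 16 → 4 → ... → 26 (length 28)
It first returns after 28 in-shuffles.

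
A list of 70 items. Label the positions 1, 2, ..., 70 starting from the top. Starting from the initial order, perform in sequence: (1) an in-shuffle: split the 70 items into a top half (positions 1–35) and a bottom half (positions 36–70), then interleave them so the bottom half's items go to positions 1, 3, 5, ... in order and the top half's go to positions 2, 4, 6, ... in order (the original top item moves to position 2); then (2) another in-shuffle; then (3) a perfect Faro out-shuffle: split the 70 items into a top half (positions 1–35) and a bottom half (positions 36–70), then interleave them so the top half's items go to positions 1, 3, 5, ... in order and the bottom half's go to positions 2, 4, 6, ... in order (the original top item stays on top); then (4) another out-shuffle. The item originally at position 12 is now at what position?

51

Track the item from position 12 forward through each operation:
  after op 1 (in-shuffle): 12 → 24
  after op 2 (in-shuffle): 24 → 48
  after op 3 (out-shuffle): 48 → 26
  after op 4 (out-shuffle): 26 → 51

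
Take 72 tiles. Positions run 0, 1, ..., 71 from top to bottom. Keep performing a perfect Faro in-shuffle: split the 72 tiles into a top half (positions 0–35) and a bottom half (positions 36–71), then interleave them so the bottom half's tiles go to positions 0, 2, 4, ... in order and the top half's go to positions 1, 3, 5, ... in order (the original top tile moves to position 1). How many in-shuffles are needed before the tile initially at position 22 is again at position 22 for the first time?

Follow position 22 under repeated in-shuffles:
22 → 45 → 18 → 37 → 2 → 5 → 11 → 23 → 47 → 22
It first returns after 9 in-shuffles.

9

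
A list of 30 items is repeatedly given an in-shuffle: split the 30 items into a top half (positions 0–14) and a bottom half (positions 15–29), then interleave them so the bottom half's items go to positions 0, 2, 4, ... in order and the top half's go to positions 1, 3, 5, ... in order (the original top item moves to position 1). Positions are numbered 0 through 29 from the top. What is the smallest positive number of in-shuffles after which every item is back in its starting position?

5

The in-shuffle permutes the 30 positions with cycle lengths [5, 5, 5, 5, 5, 5].
Every item is home exactly when every cycle has completed a whole number of laps, i.e. after lcm(5) = 5 in-shuffles.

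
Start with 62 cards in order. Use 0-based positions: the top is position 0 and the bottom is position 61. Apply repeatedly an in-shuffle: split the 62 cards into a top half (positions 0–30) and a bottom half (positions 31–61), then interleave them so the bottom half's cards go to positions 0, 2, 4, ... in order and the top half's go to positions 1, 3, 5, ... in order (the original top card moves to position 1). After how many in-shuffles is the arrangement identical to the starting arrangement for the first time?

The in-shuffle permutes the 62 positions with cycle lengths [2, 3, 3, 6, 6, 6, 6, 6, 6, 6, 6, 6].
Every card is home exactly when every cycle has completed a whole number of laps, i.e. after lcm(2, 3, 6) = 6 in-shuffles.

6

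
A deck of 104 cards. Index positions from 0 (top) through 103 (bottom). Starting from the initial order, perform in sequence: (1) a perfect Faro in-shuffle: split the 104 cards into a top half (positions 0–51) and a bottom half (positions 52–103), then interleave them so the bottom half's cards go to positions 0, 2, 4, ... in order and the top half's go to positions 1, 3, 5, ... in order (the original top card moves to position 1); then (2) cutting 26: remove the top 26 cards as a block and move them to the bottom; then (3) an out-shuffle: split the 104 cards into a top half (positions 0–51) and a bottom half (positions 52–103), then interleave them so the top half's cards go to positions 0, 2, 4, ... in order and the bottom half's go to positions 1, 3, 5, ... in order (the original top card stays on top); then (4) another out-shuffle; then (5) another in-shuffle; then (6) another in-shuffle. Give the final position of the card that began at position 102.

48

Track the card from position 102 forward through each operation:
  after op 1 (in-shuffle): 102 → 100
  after op 2 (cut 26): 100 → 74
  after op 3 (out-shuffle): 74 → 45
  after op 4 (out-shuffle): 45 → 90
  after op 5 (in-shuffle): 90 → 76
  after op 6 (in-shuffle): 76 → 48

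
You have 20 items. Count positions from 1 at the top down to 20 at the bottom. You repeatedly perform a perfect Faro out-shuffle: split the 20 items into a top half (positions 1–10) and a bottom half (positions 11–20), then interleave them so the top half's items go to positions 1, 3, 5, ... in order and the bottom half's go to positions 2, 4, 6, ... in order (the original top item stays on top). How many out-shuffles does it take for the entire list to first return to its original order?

18

The out-shuffle permutes the 20 positions with cycle lengths [1, 1, 18].
Every item is home exactly when every cycle has completed a whole number of laps, i.e. after lcm(1, 18) = 18 out-shuffles.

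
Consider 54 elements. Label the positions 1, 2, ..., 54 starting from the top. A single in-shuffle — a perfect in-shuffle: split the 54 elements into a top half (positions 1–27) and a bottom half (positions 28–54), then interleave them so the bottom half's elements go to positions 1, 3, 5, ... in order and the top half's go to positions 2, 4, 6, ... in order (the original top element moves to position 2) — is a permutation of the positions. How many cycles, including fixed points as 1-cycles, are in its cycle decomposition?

4

Trace each unvisited position around until it returns:
(1 2 4 8 16 32 ... len 20) (3 6 12 24 48 41 ... len 20) (5 10 20 40 25 50 45 35 15 30) (11 22 44 33)
4 cycles in total.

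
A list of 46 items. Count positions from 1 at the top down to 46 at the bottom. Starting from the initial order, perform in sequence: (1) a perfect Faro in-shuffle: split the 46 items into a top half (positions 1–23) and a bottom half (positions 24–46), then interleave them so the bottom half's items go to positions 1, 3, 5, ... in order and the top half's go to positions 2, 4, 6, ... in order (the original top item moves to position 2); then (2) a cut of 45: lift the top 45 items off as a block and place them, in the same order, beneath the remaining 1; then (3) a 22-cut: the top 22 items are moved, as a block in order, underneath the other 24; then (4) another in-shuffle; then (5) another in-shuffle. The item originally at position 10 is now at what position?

Track the item from position 10 forward through each operation:
  after op 1 (in-shuffle): 10 → 20
  after op 2 (cut 45): 20 → 21
  after op 3 (cut 22): 21 → 45
  after op 4 (in-shuffle): 45 → 43
  after op 5 (in-shuffle): 43 → 39

39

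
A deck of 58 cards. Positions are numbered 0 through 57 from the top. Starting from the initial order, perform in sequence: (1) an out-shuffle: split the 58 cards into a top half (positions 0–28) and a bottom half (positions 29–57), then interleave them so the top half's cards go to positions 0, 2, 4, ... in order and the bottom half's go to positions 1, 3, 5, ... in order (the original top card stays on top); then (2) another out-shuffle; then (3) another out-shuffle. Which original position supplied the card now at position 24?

Undo the operations in reverse order, starting from position 24:
  undo op 3 (out-shuffle, from top half): 24 ← 12
  undo op 2 (out-shuffle, from top half): 12 ← 6
  undo op 1 (out-shuffle, from top half): 6 ← 3
So the card at position 24 came from original position 3.

3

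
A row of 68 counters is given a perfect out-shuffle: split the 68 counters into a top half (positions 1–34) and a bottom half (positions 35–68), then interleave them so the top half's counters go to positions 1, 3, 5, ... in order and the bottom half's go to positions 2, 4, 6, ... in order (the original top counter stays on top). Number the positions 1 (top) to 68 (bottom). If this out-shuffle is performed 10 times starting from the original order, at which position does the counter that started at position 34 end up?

25

Track the counter's position through each out-shuffle:
34 → 67 → 66 → 64 → 60 → 52 → 36 → 4 → 7 → 13 → 25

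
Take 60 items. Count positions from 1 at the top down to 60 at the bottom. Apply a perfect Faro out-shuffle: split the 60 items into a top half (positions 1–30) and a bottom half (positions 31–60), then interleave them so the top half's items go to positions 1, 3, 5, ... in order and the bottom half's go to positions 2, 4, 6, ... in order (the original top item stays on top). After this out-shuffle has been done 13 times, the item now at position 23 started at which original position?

51

Work backwards from position 23, undoing one out-shuffle at a time:
23 ← 12 ← 36 ← 48 ← 54 ← ... ← 51 (13 steps).
So the item now at position 23 started at position 51.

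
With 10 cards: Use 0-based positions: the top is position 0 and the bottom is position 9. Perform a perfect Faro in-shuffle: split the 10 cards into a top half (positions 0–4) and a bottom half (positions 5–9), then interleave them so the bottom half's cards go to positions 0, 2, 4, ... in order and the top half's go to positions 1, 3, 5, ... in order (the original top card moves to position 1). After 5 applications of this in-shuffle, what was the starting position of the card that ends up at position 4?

Work backwards from position 4, undoing one in-shuffle at a time:
4 ← 7 ← 3 ← 1 ← 0 ← 5
So the card now at position 4 started at position 5.

5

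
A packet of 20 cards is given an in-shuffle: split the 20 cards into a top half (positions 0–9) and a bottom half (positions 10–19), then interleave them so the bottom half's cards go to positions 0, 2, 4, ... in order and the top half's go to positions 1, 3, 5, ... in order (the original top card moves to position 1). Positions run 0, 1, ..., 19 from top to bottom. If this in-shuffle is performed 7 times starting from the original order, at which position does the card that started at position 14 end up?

8

Track the card's position through each in-shuffle:
14 → 8 → 17 → 14 → 8 → 17 → 14 → 8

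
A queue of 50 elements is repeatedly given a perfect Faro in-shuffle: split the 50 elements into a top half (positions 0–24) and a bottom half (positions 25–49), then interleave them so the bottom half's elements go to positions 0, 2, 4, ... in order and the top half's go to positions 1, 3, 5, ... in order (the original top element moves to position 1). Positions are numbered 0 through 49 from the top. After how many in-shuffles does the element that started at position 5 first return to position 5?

8

Follow position 5 under repeated in-shuffles:
5 → 11 → 23 → 47 → 44 → 38 → 26 → 2 → 5
It first returns after 8 in-shuffles.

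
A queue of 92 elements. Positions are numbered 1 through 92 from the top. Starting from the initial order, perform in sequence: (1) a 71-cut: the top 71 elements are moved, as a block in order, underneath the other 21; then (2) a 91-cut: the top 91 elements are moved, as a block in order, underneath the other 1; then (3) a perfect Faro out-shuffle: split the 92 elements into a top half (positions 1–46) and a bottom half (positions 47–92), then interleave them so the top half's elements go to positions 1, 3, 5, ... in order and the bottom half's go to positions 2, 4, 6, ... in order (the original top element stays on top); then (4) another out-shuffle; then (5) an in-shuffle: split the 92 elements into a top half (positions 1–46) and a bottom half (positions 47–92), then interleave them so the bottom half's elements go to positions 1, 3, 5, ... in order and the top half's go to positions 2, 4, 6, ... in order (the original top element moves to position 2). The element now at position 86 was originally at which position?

Undo the operations in reverse order, starting from position 86:
  undo op 5 (in-shuffle, from top half): 86 ← 43
  undo op 4 (out-shuffle, from top half): 43 ← 22
  undo op 3 (out-shuffle, from bottom half): 22 ← 57
  undo op 2 (cut 91): 57 ← 56
  undo op 1 (cut 71): 56 ← 35
So the element at position 86 came from original position 35.

35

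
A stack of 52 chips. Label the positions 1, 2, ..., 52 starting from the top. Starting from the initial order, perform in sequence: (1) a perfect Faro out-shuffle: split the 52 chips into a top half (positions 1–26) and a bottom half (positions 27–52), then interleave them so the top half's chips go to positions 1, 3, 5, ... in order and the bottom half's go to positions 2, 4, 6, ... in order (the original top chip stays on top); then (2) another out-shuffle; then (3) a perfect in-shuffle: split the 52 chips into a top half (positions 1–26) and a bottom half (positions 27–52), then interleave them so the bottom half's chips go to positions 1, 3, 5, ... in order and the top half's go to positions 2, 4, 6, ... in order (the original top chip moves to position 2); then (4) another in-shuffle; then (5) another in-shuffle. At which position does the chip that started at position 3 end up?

Track the chip from position 3 forward through each operation:
  after op 1 (out-shuffle): 3 → 5
  after op 2 (out-shuffle): 5 → 9
  after op 3 (in-shuffle): 9 → 18
  after op 4 (in-shuffle): 18 → 36
  after op 5 (in-shuffle): 36 → 19

19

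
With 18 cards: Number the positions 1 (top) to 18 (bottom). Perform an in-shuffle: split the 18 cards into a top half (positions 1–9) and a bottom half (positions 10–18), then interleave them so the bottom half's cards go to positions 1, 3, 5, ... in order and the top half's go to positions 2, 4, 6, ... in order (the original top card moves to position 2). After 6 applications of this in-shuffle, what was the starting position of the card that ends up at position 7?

1

Work backwards from position 7, undoing one in-shuffle at a time:
7 ← 13 ← 16 ← 8 ← 4 ← 2 ← 1
So the card now at position 7 started at position 1.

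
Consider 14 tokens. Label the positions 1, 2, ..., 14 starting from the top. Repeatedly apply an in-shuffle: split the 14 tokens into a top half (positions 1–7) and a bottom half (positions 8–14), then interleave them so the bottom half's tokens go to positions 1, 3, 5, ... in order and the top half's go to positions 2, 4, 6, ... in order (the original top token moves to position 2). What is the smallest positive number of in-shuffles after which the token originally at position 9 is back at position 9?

Follow position 9 under repeated in-shuffles:
9 → 3 → 6 → 12 → 9
It first returns after 4 in-shuffles.

4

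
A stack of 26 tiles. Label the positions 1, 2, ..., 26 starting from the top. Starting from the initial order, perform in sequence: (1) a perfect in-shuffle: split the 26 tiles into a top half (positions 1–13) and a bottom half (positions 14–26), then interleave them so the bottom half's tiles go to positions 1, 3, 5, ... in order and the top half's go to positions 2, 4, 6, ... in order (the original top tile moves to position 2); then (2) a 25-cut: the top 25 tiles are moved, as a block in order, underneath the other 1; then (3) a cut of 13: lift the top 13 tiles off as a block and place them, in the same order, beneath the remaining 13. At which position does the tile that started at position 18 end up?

Track the tile from position 18 forward through each operation:
  after op 1 (in-shuffle): 18 → 9
  after op 2 (cut 25): 9 → 10
  after op 3 (cut 13): 10 → 23

23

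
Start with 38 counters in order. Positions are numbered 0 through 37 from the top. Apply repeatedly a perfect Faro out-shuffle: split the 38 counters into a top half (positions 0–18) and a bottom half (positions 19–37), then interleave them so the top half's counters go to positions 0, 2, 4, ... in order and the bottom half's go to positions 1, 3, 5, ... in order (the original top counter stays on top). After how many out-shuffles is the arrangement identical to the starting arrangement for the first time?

The out-shuffle permutes the 38 positions with cycle lengths [1, 1, 36].
Every counter is home exactly when every cycle has completed a whole number of laps, i.e. after lcm(1, 36) = 36 out-shuffles.

36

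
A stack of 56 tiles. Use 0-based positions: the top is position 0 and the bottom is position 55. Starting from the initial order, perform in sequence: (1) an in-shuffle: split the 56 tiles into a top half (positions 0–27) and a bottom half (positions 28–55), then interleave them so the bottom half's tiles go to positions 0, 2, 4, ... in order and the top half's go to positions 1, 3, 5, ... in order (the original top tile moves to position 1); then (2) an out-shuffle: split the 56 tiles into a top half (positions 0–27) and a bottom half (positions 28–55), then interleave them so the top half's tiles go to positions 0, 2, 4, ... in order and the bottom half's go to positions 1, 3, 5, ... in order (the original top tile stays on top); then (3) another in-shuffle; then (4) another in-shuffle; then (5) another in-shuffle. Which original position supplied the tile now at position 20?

19

Undo the operations in reverse order, starting from position 20:
  undo op 5 (in-shuffle, from bottom half): 20 ← 38
  undo op 4 (in-shuffle, from bottom half): 38 ← 47
  undo op 3 (in-shuffle, from top half): 47 ← 23
  undo op 2 (out-shuffle, from bottom half): 23 ← 39
  undo op 1 (in-shuffle, from top half): 39 ← 19
So the tile at position 20 came from original position 19.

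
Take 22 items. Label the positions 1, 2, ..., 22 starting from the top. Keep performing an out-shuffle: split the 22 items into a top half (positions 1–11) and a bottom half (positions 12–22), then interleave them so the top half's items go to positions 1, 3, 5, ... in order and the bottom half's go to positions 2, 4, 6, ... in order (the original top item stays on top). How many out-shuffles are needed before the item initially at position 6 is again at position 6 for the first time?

Follow position 6 under repeated out-shuffles:
6 → 11 → 21 → 20 → 18 → 14 → 6
It first returns after 6 out-shuffles.

6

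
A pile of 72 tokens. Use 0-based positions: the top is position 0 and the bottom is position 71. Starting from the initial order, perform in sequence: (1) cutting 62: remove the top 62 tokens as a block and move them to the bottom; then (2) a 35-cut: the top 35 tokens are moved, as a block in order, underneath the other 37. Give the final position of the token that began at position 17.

Track the token from position 17 forward through each operation:
  after op 1 (cut 62): 17 → 27
  after op 2 (cut 35): 27 → 64

64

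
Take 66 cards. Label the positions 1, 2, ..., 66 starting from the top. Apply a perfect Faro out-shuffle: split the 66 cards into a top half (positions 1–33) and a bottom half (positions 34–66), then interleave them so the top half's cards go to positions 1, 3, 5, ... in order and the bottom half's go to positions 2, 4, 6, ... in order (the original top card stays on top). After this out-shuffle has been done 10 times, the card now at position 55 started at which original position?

22

Work backwards from position 55, undoing one out-shuffle at a time:
55 ← 28 ← 47 ← 24 ← 45 ← 23 ← 12 ← 39 ← 20 ← 43 ← 22
So the card now at position 55 started at position 22.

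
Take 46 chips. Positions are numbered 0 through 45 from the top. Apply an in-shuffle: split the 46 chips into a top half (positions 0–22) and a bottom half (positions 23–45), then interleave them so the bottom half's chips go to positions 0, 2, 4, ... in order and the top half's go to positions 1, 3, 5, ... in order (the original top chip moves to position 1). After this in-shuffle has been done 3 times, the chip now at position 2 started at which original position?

Work backwards from position 2, undoing one in-shuffle at a time:
2 ← 24 ← 35 ← 17
So the chip now at position 2 started at position 17.

17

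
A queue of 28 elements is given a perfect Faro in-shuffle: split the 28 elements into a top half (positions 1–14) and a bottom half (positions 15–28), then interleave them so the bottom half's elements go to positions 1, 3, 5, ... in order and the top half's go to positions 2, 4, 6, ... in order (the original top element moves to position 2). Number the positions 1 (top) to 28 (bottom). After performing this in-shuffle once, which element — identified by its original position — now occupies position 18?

9

Work backwards from position 18, undoing one in-shuffle at a time:
18 ← 9
So the element now at position 18 started at position 9.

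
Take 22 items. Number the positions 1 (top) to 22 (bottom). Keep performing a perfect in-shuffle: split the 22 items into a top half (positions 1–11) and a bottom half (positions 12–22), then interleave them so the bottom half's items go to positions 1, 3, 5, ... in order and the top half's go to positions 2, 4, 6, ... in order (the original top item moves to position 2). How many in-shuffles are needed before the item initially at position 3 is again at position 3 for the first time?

Follow position 3 under repeated in-shuffles:
3 → 6 → 12 → 1 → 2 → 4 → 8 → 16 → 9 → 18 → 13 → 3
It first returns after 11 in-shuffles.

11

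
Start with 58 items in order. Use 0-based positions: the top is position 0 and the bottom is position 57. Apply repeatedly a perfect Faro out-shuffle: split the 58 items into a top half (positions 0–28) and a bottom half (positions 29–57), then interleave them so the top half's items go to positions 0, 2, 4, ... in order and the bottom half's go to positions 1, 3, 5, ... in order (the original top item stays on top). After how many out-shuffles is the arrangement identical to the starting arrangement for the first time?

18

The out-shuffle permutes the 58 positions with cycle lengths [1, 1, 2, 18, 18, 18].
Every item is home exactly when every cycle has completed a whole number of laps, i.e. after lcm(1, 2, 18) = 18 out-shuffles.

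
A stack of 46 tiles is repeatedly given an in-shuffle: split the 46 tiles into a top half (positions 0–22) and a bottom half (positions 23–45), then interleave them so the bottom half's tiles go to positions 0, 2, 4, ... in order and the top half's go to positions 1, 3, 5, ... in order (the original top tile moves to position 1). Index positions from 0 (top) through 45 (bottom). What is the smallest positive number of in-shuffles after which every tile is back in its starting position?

The in-shuffle permutes the 46 positions with cycle lengths [23, 23].
Every tile is home exactly when every cycle has completed a whole number of laps, i.e. after lcm(23) = 23 in-shuffles.

23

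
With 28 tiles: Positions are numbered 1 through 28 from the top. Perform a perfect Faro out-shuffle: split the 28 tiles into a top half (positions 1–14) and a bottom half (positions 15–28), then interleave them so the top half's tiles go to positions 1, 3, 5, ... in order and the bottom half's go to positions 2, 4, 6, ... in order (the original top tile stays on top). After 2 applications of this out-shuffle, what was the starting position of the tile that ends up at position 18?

Work backwards from position 18, undoing one out-shuffle at a time:
18 ← 23 ← 12
So the tile now at position 18 started at position 12.

12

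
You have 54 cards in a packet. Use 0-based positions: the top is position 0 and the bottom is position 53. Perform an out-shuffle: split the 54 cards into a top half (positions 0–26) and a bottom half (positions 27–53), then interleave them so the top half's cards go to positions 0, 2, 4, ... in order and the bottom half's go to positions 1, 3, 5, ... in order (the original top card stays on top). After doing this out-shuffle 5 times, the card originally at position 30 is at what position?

Track the card's position through each out-shuffle:
30 → 7 → 14 → 28 → 3 → 6

6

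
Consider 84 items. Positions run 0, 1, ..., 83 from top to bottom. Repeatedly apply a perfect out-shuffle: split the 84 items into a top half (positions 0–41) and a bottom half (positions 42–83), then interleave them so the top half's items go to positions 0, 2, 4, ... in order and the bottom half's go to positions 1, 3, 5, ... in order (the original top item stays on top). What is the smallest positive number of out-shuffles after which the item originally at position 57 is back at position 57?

82

Follow position 57 under repeated out-shuffles:
57 → 31 → 62 → 41 → 82 → 81 → 79 → 75 → ... → 57 (length 82)
It first returns after 82 out-shuffles.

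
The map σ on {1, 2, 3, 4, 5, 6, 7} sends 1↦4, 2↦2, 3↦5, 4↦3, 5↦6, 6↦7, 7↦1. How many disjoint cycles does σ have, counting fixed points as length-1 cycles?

2

Cycle decomposition: (1 4 3 5 6 7) (2).
2 cycles.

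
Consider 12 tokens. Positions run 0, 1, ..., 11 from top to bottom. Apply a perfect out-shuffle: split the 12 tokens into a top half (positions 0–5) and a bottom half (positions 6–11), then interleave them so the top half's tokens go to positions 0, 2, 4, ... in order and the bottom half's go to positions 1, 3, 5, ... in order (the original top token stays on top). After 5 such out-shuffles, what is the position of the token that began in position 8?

Track the token's position through each out-shuffle:
8 → 5 → 10 → 9 → 7 → 3

3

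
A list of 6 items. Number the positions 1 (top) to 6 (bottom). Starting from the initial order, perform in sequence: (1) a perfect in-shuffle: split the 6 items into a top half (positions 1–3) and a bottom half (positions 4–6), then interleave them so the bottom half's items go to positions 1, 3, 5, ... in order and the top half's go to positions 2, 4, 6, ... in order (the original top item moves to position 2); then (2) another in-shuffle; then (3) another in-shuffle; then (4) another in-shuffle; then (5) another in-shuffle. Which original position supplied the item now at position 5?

3

Undo the operations in reverse order, starting from position 5:
  undo op 5 (in-shuffle, from bottom half): 5 ← 6
  undo op 4 (in-shuffle, from top half): 6 ← 3
  undo op 3 (in-shuffle, from bottom half): 3 ← 5
  undo op 2 (in-shuffle, from bottom half): 5 ← 6
  undo op 1 (in-shuffle, from top half): 6 ← 3
So the item at position 5 came from original position 3.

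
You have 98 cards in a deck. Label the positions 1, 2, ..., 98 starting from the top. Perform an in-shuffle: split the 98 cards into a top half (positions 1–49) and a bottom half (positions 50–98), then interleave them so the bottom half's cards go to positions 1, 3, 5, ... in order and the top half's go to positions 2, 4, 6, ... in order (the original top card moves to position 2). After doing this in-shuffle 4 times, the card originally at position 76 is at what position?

Track the card's position through each in-shuffle:
76 → 53 → 7 → 14 → 28

28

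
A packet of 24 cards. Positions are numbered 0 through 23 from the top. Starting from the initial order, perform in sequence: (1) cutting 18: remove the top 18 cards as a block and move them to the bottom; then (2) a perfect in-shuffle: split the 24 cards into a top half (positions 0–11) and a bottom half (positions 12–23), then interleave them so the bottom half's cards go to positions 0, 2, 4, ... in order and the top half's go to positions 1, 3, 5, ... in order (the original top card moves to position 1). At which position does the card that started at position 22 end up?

Track the card from position 22 forward through each operation:
  after op 1 (cut 18): 22 → 4
  after op 2 (in-shuffle): 4 → 9

9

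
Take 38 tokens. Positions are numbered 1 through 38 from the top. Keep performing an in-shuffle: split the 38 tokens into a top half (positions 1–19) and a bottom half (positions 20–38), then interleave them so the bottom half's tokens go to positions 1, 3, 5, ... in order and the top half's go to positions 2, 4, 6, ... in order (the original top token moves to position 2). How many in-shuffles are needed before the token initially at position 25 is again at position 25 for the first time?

Follow position 25 under repeated in-shuffles:
25 → 11 → 22 → 5 → 10 → 20 → 1 → 2 → 4 → 8 → 16 → 32 → 25
It first returns after 12 in-shuffles.

12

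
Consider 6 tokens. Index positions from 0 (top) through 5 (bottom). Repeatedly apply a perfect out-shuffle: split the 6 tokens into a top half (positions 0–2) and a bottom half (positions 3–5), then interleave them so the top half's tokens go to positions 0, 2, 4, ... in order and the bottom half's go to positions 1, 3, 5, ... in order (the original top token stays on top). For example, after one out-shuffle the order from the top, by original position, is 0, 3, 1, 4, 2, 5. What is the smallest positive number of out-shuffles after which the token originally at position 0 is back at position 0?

Position 0 is fixed by the out-shuffle; it is already back after 1 application.

1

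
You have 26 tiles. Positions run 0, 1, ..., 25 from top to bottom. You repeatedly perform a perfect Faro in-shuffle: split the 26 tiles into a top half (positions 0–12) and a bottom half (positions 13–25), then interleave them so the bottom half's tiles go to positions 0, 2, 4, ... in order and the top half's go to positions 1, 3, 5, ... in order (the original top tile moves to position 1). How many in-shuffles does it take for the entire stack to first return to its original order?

The in-shuffle permutes the 26 positions with cycle lengths [2, 6, 18].
Every tile is home exactly when every cycle has completed a whole number of laps, i.e. after lcm(2, 6, 18) = 18 in-shuffles.

18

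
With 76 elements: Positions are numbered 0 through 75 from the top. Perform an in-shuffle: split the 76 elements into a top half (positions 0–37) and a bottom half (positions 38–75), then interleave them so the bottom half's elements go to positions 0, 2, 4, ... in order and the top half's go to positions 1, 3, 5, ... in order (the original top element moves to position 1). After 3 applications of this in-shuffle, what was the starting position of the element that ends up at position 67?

46

Work backwards from position 67, undoing one in-shuffle at a time:
67 ← 33 ← 16 ← 46
So the element now at position 67 started at position 46.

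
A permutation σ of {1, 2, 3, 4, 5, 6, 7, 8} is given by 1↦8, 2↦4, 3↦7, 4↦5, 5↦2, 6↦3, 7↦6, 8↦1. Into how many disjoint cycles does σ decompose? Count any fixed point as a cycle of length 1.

Cycle decomposition: (1 8) (2 4 5) (3 7 6).
3 cycles.

3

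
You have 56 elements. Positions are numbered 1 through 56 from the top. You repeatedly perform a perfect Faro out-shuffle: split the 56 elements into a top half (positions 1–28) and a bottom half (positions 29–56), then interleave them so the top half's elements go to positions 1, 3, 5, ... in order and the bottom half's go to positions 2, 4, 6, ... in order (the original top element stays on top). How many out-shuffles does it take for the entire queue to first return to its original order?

The out-shuffle permutes the 56 positions with cycle lengths [1, 1, 4, 10, 20, 20].
Every element is home exactly when every cycle has completed a whole number of laps, i.e. after lcm(1, 4, 10, 20) = 20 out-shuffles.

20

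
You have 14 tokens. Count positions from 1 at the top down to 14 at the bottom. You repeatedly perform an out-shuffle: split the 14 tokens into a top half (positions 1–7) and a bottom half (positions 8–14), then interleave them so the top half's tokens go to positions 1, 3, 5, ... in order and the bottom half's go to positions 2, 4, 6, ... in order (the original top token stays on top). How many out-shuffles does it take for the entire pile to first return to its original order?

The out-shuffle permutes the 14 positions with cycle lengths [1, 1, 12].
Every token is home exactly when every cycle has completed a whole number of laps, i.e. after lcm(1, 12) = 12 out-shuffles.

12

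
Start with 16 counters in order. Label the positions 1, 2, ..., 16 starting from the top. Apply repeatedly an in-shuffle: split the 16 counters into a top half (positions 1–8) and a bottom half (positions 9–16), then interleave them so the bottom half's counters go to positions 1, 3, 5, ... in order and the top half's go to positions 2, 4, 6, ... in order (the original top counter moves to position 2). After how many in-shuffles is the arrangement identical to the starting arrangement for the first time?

The in-shuffle permutes the 16 positions with cycle lengths [8, 8].
Every counter is home exactly when every cycle has completed a whole number of laps, i.e. after lcm(8) = 8 in-shuffles.

8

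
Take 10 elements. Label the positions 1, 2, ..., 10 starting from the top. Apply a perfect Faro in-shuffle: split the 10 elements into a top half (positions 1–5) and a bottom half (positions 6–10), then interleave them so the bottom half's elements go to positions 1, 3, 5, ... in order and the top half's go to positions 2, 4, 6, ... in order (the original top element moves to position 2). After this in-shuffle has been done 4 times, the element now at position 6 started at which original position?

Work backwards from position 6, undoing one in-shuffle at a time:
6 ← 3 ← 7 ← 9 ← 10
So the element now at position 6 started at position 10.

10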